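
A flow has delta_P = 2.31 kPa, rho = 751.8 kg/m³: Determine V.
Formula: V = \sqrt{\frac{2 \Delta P}{\rho}}
V = √(2·(2.31·1000)/751.8) = 2.479 m/s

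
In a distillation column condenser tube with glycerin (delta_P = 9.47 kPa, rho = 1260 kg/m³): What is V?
Formula: V = \sqrt{\frac{2 \Delta P}{\rho}}
V = √(2·(9.47·1000)/1260) = 3.877 m/s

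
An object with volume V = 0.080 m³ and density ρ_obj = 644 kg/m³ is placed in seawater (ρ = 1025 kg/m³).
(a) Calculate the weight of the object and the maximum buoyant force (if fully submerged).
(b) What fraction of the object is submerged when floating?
(a) W=rho_obj*g*V=644*9.81*0.080=505.4 N; F_B(max)=rho*g*V=1025*9.81*0.080=804.4 N
(b) Floating fraction=rho_obj/rho=644/1025=0.628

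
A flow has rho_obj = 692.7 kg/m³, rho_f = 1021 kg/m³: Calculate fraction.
Formula: f_{sub} = \frac{\rho_{obj}}{\rho_f}
fraction = 692.7/1021 = 0.6785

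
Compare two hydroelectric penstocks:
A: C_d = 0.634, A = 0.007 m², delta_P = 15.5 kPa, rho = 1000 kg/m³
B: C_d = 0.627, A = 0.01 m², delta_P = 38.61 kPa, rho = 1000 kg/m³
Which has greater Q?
Q(A) = 24.71 L/s, Q(B) = 55.1 L/s. Answer: B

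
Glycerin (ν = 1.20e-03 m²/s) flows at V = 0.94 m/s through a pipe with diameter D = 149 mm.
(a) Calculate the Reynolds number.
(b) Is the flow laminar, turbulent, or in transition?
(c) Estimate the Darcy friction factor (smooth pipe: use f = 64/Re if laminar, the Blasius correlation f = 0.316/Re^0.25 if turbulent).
(a) Re = V·D/ν = 0.94·0.149/1.20e-03 = 116.72
(b) Flow regime: laminar (Re < 2300)
(c) Friction factor: f = 64/Re = 64/116.72 = 0.5483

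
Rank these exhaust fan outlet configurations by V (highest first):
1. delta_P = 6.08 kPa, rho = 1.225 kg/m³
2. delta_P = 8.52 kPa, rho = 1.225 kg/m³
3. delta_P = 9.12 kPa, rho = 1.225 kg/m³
Case 1: V = 99.63 m/s
Case 2: V = 117.9 m/s
Case 3: V = 122 m/s
Ranking (highest first): 3, 2, 1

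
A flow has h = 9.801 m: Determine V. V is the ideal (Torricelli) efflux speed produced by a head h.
Formula: V = \sqrt{2 g h}
V = √(2·9.81·9.801) = 13.87 m/s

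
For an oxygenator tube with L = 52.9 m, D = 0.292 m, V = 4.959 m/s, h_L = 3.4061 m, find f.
Formula: h_L = f \frac{L}{D} \frac{V^2}{2g}
Substituting knowns: 3.4061 = f·(52.9/0.292)·4.959²/(2·9.81)
Solving for f: f = 3.4061·2·9.81/((52.9/0.292)·4.959²) = 0.015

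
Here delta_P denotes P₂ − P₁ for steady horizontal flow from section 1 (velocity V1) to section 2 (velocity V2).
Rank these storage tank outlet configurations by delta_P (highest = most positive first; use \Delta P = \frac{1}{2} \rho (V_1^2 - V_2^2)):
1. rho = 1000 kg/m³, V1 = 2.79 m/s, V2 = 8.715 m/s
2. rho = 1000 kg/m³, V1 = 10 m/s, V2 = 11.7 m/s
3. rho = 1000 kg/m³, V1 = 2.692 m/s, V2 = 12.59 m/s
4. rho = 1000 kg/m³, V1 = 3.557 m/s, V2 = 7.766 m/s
Case 1: delta_P = -34.08 kPa
Case 2: delta_P = -18.44 kPa
Case 3: delta_P = -75.63 kPa
Case 4: delta_P = -23.83 kPa
Ranking (highest first): 2, 4, 1, 3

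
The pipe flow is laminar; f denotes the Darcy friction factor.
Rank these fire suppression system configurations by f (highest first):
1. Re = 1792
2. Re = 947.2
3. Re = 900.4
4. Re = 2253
Case 1: f = 0.03571
Case 2: f = 0.06757
Case 3: f = 0.07108
Case 4: f = 0.02841
Ranking (highest first): 3, 2, 1, 4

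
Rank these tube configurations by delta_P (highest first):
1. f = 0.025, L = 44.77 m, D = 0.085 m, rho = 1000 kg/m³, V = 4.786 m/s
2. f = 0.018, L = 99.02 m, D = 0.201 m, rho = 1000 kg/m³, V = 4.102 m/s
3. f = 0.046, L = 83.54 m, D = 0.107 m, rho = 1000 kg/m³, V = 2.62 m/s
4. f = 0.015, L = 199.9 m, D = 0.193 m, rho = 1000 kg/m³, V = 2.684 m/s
Case 1: delta_P = 150.8 kPa
Case 2: delta_P = 74.6 kPa
Case 3: delta_P = 123.3 kPa
Case 4: delta_P = 55.96 kPa
Ranking (highest first): 1, 3, 2, 4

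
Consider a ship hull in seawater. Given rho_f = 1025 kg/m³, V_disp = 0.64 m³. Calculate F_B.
Formula: F_B = \rho_f g V_{disp}
F_B = 1025·9.81·0.64 = 6435 N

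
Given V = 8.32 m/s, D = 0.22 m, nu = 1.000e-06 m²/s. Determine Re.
Formula: Re = \frac{V D}{\nu}
Re = 8.32·0.22/1.000e-06 = 1.830e+06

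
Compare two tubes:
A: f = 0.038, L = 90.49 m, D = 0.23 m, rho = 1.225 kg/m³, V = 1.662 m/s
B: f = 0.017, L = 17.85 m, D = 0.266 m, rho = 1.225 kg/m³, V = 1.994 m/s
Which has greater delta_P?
delta_P(A) = 0.02529 kPa, delta_P(B) = 0.002778 kPa. Answer: A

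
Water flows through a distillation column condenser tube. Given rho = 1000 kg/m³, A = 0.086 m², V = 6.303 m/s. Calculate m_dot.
Formula: \dot{m} = \rho A V
m_dot = 1000·0.086·6.303 = 542.1 kg/s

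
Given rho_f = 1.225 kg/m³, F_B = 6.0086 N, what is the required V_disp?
Formula: F_B = \rho_f g V_{disp}
Substituting knowns: 6.0086 = 1.225·9.81·V_disp
Solving for V_disp: V_disp = 6.0086/(1.225·9.81) = 0.5 m³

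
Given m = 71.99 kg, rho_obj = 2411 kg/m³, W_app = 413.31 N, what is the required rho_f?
Formula: W_{app} = mg\left(1 - \frac{\rho_f}{\rho_{obj}}\right)
Substituting knowns: 413.31 = 71.99·9.81·(1 − rho_f/2411)
Solving for rho_f: rho_f = 2411·(1 − 413.31/(71.99·9.81)) = 1000 kg/m³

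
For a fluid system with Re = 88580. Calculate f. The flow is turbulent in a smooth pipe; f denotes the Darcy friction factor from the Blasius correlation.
Formula: f = \frac{0.316}{Re^{0.25}}
f = 0.316/88580^0.25 = 0.01832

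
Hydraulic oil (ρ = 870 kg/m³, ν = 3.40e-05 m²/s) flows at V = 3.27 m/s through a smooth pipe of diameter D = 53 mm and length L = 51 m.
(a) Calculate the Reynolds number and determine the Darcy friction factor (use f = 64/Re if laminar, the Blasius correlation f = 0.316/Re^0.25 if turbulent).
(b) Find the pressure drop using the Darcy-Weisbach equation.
(a) Re = V·D/ν = 3.27·0.053/3.40e-05 = 5097.4 → turbulent (Re > 4000); f = 0.316/Re^0.25 = 0.316/5097.4^0.25 = 0.037398
(b) Darcy-Weisbach: ΔP = f·(L/D)·½ρV²/1000 = 0.037398·(51/0.053)·½·870·3.27²/1000 = 167.4 kPa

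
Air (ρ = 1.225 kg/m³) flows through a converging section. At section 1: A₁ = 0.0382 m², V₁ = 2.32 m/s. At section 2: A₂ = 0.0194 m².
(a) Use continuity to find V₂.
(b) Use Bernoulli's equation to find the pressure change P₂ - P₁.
(a) Continuity: A₁V₁=A₂V₂ -> V₂=A₁V₁/A₂=0.0382*2.32/0.0194=4.57 m/s
(b) Bernoulli: P₂-P₁=0.5*rho*(V₁^2-V₂^2)/1000=0.5*1.225*(2.32^2-4.57^2)/1000=-0.009495 kPa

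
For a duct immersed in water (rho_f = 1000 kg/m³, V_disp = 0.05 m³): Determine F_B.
Formula: F_B = \rho_f g V_{disp}
F_B = 1000·9.81·0.05 = 490.5 N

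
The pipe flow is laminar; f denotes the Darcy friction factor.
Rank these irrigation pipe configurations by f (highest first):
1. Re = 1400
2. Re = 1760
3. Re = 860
Case 1: f = 0.04571
Case 2: f = 0.03636
Case 3: f = 0.07442
Ranking (highest first): 3, 1, 2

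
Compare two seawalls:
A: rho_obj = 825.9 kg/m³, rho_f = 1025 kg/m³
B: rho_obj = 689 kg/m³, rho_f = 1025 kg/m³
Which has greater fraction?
fraction(A) = 0.8058, fraction(B) = 0.6722. Answer: A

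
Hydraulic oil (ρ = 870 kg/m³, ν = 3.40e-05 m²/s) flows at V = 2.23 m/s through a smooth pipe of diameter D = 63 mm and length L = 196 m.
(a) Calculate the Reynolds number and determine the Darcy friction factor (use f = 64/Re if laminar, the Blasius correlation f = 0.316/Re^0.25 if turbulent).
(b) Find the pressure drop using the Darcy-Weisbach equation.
(a) Re = V·D/ν = 2.23·0.063/3.40e-05 = 4132.1 → turbulent (Re > 4000); f = 0.316/Re^0.25 = 0.316/4132.1^0.25 = 0.039413
(b) Darcy-Weisbach: ΔP = f·(L/D)·½ρV²/1000 = 0.039413·(196/0.063)·½·870·2.23²/1000 = 265.2 kPa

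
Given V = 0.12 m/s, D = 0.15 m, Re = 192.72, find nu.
Formula: Re = \frac{V D}{\nu}
Substituting knowns: 192.72 = 0.12·0.15/nu
Solving for nu: nu = 0.12·0.15/192.72 = 9.340e-05 m²/s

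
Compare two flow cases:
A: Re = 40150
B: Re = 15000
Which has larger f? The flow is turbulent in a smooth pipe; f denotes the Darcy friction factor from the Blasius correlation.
f(A) = 0.02232, f(B) = 0.02855. Answer: B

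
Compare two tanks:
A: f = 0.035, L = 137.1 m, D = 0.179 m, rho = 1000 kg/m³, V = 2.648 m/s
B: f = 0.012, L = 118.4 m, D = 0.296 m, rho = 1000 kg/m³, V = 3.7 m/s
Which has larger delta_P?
delta_P(A) = 93.98 kPa, delta_P(B) = 32.86 kPa. Answer: A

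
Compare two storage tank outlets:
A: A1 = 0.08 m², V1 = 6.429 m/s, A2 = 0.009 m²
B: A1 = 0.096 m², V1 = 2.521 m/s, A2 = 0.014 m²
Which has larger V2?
V2(A) = 57.15 m/s, V2(B) = 17.29 m/s. Answer: A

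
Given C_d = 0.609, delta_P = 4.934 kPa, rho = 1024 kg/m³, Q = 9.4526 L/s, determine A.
Formula: Q = C_d A \sqrt{\frac{2 \Delta P}{\rho}}
Substituting knowns: 9.4526 = 0.609·A·√(2·(4.934·1000)/1024)·1000
Solving for A: A = (9.4526/1000)/(0.609·√(2·(4.934·1000)/1024)) = 0.005 m²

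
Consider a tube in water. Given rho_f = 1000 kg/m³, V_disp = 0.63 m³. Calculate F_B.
Formula: F_B = \rho_f g V_{disp}
F_B = 1000·9.81·0.63 = 6180 N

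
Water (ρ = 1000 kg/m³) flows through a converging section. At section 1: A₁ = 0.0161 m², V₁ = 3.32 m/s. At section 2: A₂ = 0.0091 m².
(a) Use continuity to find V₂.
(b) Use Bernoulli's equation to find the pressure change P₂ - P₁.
(a) Continuity: A₁V₁=A₂V₂ -> V₂=A₁V₁/A₂=0.0161*3.32/0.0091=5.87 m/s
(b) Bernoulli: P₂-P₁=0.5*rho*(V₁^2-V₂^2)/1000=0.5*1000*(3.32^2-5.87^2)/1000=-11.72 kPa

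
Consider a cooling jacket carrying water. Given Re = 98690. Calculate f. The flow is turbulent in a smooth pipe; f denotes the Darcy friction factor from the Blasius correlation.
Formula: f = \frac{0.316}{Re^{0.25}}
f = 0.316/98690^0.25 = 0.01783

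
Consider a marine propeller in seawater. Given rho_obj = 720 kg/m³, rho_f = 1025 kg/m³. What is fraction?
Formula: f_{sub} = \frac{\rho_{obj}}{\rho_f}
fraction = 720/1025 = 0.7024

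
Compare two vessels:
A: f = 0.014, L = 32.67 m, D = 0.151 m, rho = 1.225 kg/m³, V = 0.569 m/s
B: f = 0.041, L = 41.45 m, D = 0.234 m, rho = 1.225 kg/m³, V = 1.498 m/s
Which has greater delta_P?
delta_P(A) = 0.0006007 kPa, delta_P(B) = 0.009982 kPa. Answer: B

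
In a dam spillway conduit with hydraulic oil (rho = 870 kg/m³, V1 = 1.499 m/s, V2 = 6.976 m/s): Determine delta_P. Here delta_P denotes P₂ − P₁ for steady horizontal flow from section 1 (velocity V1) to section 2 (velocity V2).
Formula: \Delta P = \frac{1}{2} \rho (V_1^2 - V_2^2)
delta_P = 0.5·870·(1.499² − 6.976²)/1000 = -20.19 kPa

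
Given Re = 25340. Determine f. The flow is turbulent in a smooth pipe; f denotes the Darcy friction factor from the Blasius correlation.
Formula: f = \frac{0.316}{Re^{0.25}}
f = 0.316/25340^0.25 = 0.02505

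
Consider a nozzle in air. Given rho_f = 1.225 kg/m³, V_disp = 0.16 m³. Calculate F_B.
Formula: F_B = \rho_f g V_{disp}
F_B = 1.225·9.81·0.16 = 1.923 N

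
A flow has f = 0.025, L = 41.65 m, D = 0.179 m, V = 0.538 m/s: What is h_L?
Formula: h_L = f \frac{L}{D} \frac{V^2}{2g}
h_L = 0.025·(41.65/0.179)·0.538²/(2·9.81) = 0.08582 m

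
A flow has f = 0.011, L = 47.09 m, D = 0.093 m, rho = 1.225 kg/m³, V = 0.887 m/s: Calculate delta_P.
Formula: \Delta P = f \frac{L}{D} \frac{\rho V^2}{2}
delta_P = 0.011·(47.09/0.093)·0.5·1.225·0.887²/1000 = 0.002684 kPa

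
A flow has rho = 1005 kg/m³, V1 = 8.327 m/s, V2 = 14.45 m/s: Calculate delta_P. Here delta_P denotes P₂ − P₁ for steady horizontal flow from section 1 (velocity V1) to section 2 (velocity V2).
Formula: \Delta P = \frac{1}{2} \rho (V_1^2 - V_2^2)
delta_P = 0.5·1005·(8.327² − 14.45²)/1000 = -70.08 kPa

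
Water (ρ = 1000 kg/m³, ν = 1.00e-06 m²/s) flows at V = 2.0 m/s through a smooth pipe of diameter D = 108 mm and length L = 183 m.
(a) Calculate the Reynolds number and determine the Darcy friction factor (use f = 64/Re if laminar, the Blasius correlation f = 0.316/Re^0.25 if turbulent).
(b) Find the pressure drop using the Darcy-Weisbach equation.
(a) Re = V·D/ν = 2.0·0.108/1.00e-06 = 216000 → turbulent (Re > 4000); f = 0.316/Re^0.25 = 0.316/216000^0.25 = 0.014658 (Blasius is strictly valid for Re ≲ 1e5; used here as the smooth-pipe estimate the problem specifies)
(b) Darcy-Weisbach: ΔP = f·(L/D)·½ρV²/1000 = 0.014658·(183/0.108)·½·1000·2.0²/1000 = 49.67 kPa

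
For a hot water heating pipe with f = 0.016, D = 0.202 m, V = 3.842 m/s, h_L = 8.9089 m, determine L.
Formula: h_L = f \frac{L}{D} \frac{V^2}{2g}
Substituting knowns: 8.9089 = 0.016·(L/0.202)·3.842²/(2·9.81)
Solving for L: L = 8.9089·2·9.81·0.202/(0.016·3.842²) = 149.5 m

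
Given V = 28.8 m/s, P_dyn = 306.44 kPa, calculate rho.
Formula: P_{dyn} = \frac{1}{2} \rho V^2
Substituting knowns: 306.44 = 0.5·rho·28.8²/1000
Solving for rho: rho = 2·(306.44·1000)/28.8² = 738.9 kg/m³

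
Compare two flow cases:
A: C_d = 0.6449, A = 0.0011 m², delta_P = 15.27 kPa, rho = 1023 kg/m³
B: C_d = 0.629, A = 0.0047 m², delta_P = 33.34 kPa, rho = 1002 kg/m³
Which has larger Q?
Q(A) = 3.876 L/s, Q(B) = 24.12 L/s. Answer: B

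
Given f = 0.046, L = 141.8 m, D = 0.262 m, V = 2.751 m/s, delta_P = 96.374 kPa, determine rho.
Formula: \Delta P = f \frac{L}{D} \frac{\rho V^2}{2}
Substituting knowns: 96.374 = 0.046·(141.8/0.262)·0.5·rho·2.751²/1000
Solving for rho: rho = (96.374·1000)/(0.046·(141.8/0.262)·0.5·2.751²) = 1023 kg/m³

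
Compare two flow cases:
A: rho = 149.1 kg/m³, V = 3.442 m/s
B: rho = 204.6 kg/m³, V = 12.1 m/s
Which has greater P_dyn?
P_dyn(A) = 0.8832 kPa, P_dyn(B) = 14.98 kPa. Answer: B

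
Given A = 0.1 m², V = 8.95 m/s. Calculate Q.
Formula: Q = A V
Q = 0.1·8.95·1000 = 895 L/s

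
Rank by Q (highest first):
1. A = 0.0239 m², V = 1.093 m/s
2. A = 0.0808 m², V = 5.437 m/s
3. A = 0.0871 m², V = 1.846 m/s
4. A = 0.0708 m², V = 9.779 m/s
Case 1: Q = 26.12 L/s
Case 2: Q = 439.3 L/s
Case 3: Q = 160.8 L/s
Case 4: Q = 692.4 L/s
Ranking (highest first): 4, 2, 3, 1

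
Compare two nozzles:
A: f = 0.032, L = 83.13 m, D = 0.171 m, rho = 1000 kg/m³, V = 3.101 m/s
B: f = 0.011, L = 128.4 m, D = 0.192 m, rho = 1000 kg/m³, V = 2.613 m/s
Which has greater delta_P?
delta_P(A) = 74.8 kPa, delta_P(B) = 25.11 kPa. Answer: A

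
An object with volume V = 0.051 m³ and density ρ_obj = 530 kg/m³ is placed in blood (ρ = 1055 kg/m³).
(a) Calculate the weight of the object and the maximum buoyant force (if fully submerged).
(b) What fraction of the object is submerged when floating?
(a) W=rho_obj*g*V=530*9.81*0.051=265.2 N; F_B(max)=rho*g*V=1055*9.81*0.051=527.8 N
(b) Floating fraction=rho_obj/rho=530/1055=0.502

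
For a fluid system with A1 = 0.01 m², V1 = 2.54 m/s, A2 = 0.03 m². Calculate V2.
Formula: V_2 = \frac{A_1 V_1}{A_2}
V2 = 0.01·2.54/0.03 = 0.8467 m/s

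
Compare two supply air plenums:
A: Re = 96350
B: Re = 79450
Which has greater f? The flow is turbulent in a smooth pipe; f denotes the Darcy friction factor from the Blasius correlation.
f(A) = 0.01794, f(B) = 0.01882. Answer: B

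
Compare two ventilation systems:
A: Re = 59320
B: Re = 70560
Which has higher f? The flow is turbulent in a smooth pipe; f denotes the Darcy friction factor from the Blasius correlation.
f(A) = 0.02025, f(B) = 0.01939. Answer: A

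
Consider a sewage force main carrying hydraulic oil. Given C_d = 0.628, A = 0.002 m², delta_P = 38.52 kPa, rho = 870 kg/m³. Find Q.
Formula: Q = C_d A \sqrt{\frac{2 \Delta P}{\rho}}
Q = 0.628·0.002·√(2·(38.52·1000)/870)·1000 = 11.82 L/s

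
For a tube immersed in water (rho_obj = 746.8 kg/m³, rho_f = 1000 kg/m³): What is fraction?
Formula: f_{sub} = \frac{\rho_{obj}}{\rho_f}
fraction = 746.8/1000 = 0.7468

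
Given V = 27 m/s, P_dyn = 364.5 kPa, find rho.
Formula: P_{dyn} = \frac{1}{2} \rho V^2
Substituting knowns: 364.5 = 0.5·rho·27²/1000
Solving for rho: rho = 2·(364.5·1000)/27² = 1000 kg/m³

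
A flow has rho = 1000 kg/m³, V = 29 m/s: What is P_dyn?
Formula: P_{dyn} = \frac{1}{2} \rho V^2
P_dyn = 0.5·1000·29²/1000 = 420.5 kPa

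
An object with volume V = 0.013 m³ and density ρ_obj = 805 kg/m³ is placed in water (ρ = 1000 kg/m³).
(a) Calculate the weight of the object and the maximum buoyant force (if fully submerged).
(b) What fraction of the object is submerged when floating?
(a) W=rho_obj*g*V=805*9.81*0.013=102.7 N; F_B(max)=rho*g*V=1000*9.81*0.013=127.5 N
(b) Floating fraction=rho_obj/rho=805/1000=0.805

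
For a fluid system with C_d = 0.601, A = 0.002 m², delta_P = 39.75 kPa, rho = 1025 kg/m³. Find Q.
Formula: Q = C_d A \sqrt{\frac{2 \Delta P}{\rho}}
Q = 0.601·0.002·√(2·(39.75·1000)/1025)·1000 = 10.59 L/s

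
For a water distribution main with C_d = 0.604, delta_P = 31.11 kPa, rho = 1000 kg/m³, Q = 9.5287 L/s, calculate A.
Formula: Q = C_d A \sqrt{\frac{2 \Delta P}{\rho}}
Substituting knowns: 9.5287 = 0.604·A·√(2·(31.11·1000)/1000)·1000
Solving for A: A = (9.5287/1000)/(0.604·√(2·(31.11·1000)/1000)) = 0.002 m²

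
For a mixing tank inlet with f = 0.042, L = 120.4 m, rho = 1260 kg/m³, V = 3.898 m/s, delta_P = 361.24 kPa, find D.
Formula: \Delta P = f \frac{L}{D} \frac{\rho V^2}{2}
Substituting knowns: 361.24 = 0.042·(120.4/D)·0.5·1260·3.898²/1000
Solving for D: D = 0.042·120.4·0.5·1260·3.898²/(361.24·1000) = 0.134 m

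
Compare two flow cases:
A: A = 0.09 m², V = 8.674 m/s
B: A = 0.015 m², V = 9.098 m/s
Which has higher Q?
Q(A) = 780.7 L/s, Q(B) = 136.5 L/s. Answer: A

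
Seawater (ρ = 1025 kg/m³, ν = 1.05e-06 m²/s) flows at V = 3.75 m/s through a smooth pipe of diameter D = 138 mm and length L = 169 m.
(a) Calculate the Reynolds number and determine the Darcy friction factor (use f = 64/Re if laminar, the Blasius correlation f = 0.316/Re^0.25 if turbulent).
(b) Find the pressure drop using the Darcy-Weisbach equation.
(a) Re = V·D/ν = 3.75·0.138/1.05e-06 = 492860 → turbulent (Re > 4000); f = 0.316/Re^0.25 = 0.316/492860^0.25 = 0.011926 (Blasius is strictly valid for Re ≲ 1e5; used here as the smooth-pipe estimate the problem specifies)
(b) Darcy-Weisbach: ΔP = f·(L/D)·½ρV²/1000 = 0.011926·(169/0.138)·½·1025·3.75²/1000 = 105.3 kPa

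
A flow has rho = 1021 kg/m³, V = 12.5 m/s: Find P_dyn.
Formula: P_{dyn} = \frac{1}{2} \rho V^2
P_dyn = 0.5·1021·12.5²/1000 = 79.77 kPa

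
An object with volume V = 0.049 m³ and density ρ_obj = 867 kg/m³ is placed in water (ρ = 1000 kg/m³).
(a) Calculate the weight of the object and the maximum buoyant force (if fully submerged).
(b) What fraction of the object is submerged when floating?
(a) W=rho_obj*g*V=867*9.81*0.049=416.8 N; F_B(max)=rho*g*V=1000*9.81*0.049=480.7 N
(b) Floating fraction=rho_obj/rho=867/1000=0.867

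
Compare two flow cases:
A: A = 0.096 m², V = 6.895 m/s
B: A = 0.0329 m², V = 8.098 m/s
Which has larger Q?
Q(A) = 661.9 L/s, Q(B) = 266.4 L/s. Answer: A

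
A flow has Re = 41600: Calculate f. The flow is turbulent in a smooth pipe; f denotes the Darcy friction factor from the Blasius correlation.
Formula: f = \frac{0.316}{Re^{0.25}}
f = 0.316/41600^0.25 = 0.02213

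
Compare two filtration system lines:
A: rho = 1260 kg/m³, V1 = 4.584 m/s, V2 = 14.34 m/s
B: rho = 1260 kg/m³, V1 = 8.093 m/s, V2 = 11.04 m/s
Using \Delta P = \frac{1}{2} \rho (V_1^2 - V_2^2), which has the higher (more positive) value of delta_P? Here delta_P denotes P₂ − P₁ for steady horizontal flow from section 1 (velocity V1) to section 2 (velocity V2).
delta_P(A) = -116.3 kPa, delta_P(B) = -35.52 kPa. Answer: B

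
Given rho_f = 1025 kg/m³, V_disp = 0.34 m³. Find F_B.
Formula: F_B = \rho_f g V_{disp}
F_B = 1025·9.81·0.34 = 3419 N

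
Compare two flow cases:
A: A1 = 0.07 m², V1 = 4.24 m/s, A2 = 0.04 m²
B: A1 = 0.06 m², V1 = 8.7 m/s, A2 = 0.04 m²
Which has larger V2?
V2(A) = 7.42 m/s, V2(B) = 13.05 m/s. Answer: B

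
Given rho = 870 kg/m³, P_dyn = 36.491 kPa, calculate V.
Formula: P_{dyn} = \frac{1}{2} \rho V^2
Substituting knowns: 36.491 = 0.5·870·V²/1000
Solving for V: V = √(2·(36.491·1000)/870) = 9.159 m/s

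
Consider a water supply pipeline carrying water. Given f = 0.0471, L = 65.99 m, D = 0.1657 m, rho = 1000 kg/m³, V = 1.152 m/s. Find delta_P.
Formula: \Delta P = f \frac{L}{D} \frac{\rho V^2}{2}
delta_P = 0.0471·(65.99/0.1657)·0.5·1000·1.152²/1000 = 12.45 kPa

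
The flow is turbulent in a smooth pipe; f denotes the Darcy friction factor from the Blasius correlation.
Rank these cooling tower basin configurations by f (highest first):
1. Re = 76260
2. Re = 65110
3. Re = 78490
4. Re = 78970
Case 1: f = 0.01902
Case 2: f = 0.01978
Case 3: f = 0.01888
Case 4: f = 0.01885
Ranking (highest first): 2, 1, 3, 4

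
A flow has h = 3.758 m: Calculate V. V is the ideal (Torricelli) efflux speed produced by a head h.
Formula: V = \sqrt{2 g h}
V = √(2·9.81·3.758) = 8.587 m/s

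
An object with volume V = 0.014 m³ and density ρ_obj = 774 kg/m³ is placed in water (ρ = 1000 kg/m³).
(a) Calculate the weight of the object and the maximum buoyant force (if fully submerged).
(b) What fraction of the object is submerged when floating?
(a) W=rho_obj*g*V=774*9.81*0.014=106.3 N; F_B(max)=rho*g*V=1000*9.81*0.014=137.3 N
(b) Floating fraction=rho_obj/rho=774/1000=0.774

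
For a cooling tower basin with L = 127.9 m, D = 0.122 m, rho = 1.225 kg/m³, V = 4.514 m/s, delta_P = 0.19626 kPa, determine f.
Formula: \Delta P = f \frac{L}{D} \frac{\rho V^2}{2}
Substituting knowns: 0.19626 = f·(127.9/0.122)·0.5·1.225·4.514²/1000
Solving for f: f = (0.19626·1000)/((127.9/0.122)·0.5·1.225·4.514²) = 0.015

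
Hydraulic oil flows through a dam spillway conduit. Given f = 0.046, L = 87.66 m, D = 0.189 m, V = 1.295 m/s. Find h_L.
Formula: h_L = f \frac{L}{D} \frac{V^2}{2g}
h_L = 0.046·(87.66/0.189)·1.295²/(2·9.81) = 1.824 m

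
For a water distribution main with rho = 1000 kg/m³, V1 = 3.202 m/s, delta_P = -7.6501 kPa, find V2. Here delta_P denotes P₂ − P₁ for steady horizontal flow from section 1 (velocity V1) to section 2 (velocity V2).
Formula: \Delta P = \frac{1}{2} \rho (V_1^2 - V_2^2)
Substituting knowns: -7.6501 = 0.5·1000·(3.202² − V2²)/1000
Solving for V2: V2 = √(3.202² − 2·(-7.6501·1000)/1000) = 5.055 m/s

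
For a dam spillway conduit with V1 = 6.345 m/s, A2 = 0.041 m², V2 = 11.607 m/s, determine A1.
Formula: V_2 = \frac{A_1 V_1}{A_2}
Substituting knowns: 11.607 = A1·6.345/0.041
Solving for A1: A1 = 11.607·0.041/6.345 = 0.075 m²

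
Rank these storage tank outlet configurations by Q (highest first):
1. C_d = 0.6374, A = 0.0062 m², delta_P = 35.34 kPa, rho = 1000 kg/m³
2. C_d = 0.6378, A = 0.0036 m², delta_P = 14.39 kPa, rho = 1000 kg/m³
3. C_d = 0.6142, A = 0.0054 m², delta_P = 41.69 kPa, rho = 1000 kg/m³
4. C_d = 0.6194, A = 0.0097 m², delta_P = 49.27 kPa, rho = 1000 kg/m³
Case 1: Q = 33.22 L/s
Case 2: Q = 12.32 L/s
Case 3: Q = 30.29 L/s
Case 4: Q = 59.64 L/s
Ranking (highest first): 4, 1, 3, 2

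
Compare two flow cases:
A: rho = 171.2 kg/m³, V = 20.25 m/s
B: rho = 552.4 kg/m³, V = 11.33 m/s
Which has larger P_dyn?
P_dyn(A) = 35.1 kPa, P_dyn(B) = 35.46 kPa. Answer: B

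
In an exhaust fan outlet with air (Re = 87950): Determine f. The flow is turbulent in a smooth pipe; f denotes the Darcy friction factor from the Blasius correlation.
Formula: f = \frac{0.316}{Re^{0.25}}
f = 0.316/87950^0.25 = 0.01835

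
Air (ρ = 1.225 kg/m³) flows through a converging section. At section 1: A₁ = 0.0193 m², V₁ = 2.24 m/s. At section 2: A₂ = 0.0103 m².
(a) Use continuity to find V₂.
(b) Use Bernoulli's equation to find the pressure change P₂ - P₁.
(a) Continuity: A₁V₁=A₂V₂ -> V₂=A₁V₁/A₂=0.0193*2.24/0.0103=4.20 m/s
(b) Bernoulli: P₂-P₁=0.5*rho*(V₁^2-V₂^2)/1000=0.5*1.225*(2.24^2-4.20^2)/1000=-0.007731 kPa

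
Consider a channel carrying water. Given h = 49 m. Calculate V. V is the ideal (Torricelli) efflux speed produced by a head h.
Formula: V = \sqrt{2 g h}
V = √(2·9.81·49) = 31.01 m/s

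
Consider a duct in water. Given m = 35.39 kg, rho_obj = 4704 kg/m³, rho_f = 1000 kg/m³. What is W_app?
Formula: W_{app} = mg\left(1 - \frac{\rho_f}{\rho_{obj}}\right)
W_app = 35.39·9.81·(1 − 1000/4704) = 273.4 N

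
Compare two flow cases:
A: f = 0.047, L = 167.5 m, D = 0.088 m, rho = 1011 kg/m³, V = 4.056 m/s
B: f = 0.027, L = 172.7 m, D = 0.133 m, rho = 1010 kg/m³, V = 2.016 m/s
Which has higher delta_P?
delta_P(A) = 744 kPa, delta_P(B) = 71.96 kPa. Answer: A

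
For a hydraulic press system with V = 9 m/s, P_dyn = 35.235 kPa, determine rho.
Formula: P_{dyn} = \frac{1}{2} \rho V^2
Substituting knowns: 35.235 = 0.5·rho·9²/1000
Solving for rho: rho = 2·(35.235·1000)/9² = 870 kg/m³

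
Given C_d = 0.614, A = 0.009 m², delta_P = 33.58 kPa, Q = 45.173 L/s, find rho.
Formula: Q = C_d A \sqrt{\frac{2 \Delta P}{\rho}}
Substituting knowns: 45.173 = 0.614·0.009·√(2·(33.58·1000)/rho)·1000
Solving for rho: rho = 2·(33.58·1000)/((45.173/1000)/(0.614·0.009))² = 1005 kg/m³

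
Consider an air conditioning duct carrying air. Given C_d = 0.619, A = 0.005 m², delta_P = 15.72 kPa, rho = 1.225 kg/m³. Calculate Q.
Formula: Q = C_d A \sqrt{\frac{2 \Delta P}{\rho}}
Q = 0.619·0.005·√(2·(15.72·1000)/1.225)·1000 = 495.8 L/s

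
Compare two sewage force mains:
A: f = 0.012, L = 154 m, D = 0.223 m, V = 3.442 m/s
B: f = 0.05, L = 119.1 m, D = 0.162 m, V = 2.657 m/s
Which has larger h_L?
h_L(A) = 5.004 m, h_L(B) = 13.23 m. Answer: B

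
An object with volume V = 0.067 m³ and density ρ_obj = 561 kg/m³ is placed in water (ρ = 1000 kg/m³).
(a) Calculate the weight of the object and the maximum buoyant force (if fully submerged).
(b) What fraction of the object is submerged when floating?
(a) W=rho_obj*g*V=561*9.81*0.067=368.7 N; F_B(max)=rho*g*V=1000*9.81*0.067=657.3 N
(b) Floating fraction=rho_obj/rho=561/1000=0.561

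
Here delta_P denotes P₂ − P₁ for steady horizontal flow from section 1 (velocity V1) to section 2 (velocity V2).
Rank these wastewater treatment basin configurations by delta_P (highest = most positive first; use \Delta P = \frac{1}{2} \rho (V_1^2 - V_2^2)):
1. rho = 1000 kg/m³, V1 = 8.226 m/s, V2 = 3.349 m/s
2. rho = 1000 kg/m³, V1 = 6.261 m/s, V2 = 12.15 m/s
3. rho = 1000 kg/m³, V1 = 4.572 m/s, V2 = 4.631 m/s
Case 1: delta_P = 28.23 kPa
Case 2: delta_P = -54.21 kPa
Case 3: delta_P = -0.2715 kPa
Ranking (highest first): 1, 3, 2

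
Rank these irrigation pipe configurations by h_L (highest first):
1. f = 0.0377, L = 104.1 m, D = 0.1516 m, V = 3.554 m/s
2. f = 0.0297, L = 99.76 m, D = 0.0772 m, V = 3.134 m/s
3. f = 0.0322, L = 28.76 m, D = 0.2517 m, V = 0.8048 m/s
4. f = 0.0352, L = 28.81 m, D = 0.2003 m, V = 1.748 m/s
Case 1: h_L = 16.67 m
Case 2: h_L = 19.21 m
Case 3: h_L = 0.1215 m
Case 4: h_L = 0.7885 m
Ranking (highest first): 2, 1, 4, 3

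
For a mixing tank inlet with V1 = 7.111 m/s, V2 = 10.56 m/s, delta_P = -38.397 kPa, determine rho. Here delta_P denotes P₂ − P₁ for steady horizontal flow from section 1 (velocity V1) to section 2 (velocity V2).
Formula: \Delta P = \frac{1}{2} \rho (V_1^2 - V_2^2)
Substituting knowns: -38.397 = 0.5·rho·(7.111² − 10.56²)/1000
Solving for rho: rho = 2·(-38.397·1000)/(7.111² − 10.56²) = 1260 kg/m³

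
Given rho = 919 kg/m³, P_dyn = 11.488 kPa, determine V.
Formula: P_{dyn} = \frac{1}{2} \rho V^2
Substituting knowns: 11.488 = 0.5·919·V²/1000
Solving for V: V = √(2·(11.488·1000)/919) = 5 m/s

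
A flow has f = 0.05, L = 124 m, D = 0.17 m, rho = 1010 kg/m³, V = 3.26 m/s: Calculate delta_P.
Formula: \Delta P = f \frac{L}{D} \frac{\rho V^2}{2}
delta_P = 0.05·(124/0.17)·0.5·1010·3.26²/1000 = 195.7 kPa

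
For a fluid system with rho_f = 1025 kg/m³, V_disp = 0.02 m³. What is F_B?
Formula: F_B = \rho_f g V_{disp}
F_B = 1025·9.81·0.02 = 201.1 N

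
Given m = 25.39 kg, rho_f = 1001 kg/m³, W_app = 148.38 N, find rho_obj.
Formula: W_{app} = mg\left(1 - \frac{\rho_f}{\rho_{obj}}\right)
Substituting knowns: 148.38 = 25.39·9.81·(1 − 1001/rho_obj)
Solving for rho_obj: rho_obj = 1001/(1 − 148.38/(25.39·9.81)) = 2476 kg/m³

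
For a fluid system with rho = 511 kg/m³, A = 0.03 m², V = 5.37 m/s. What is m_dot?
Formula: \dot{m} = \rho A V
m_dot = 511·0.03·5.37 = 82.32 kg/s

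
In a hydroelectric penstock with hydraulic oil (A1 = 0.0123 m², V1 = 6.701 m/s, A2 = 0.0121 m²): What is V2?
Formula: V_2 = \frac{A_1 V_1}{A_2}
V2 = 0.0123·6.701/0.0121 = 6.812 m/s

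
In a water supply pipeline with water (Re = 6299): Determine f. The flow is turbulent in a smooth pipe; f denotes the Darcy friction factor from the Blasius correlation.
Formula: f = \frac{0.316}{Re^{0.25}}
f = 0.316/6299^0.25 = 0.03547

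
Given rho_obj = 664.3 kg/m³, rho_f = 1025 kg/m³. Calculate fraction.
Formula: f_{sub} = \frac{\rho_{obj}}{\rho_f}
fraction = 664.3/1025 = 0.6481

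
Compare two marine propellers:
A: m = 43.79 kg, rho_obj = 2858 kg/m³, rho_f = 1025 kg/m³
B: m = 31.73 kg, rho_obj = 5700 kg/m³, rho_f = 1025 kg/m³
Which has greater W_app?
W_app(A) = 275.5 N, W_app(B) = 255.3 N. Answer: A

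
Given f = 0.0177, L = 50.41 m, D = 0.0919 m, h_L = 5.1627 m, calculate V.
Formula: h_L = f \frac{L}{D} \frac{V^2}{2g}
Substituting knowns: 5.1627 = 0.0177·(50.41/0.0919)·V²/(2·9.81)
Solving for V: V = √(5.1627·2·9.81/(0.0177·(50.41/0.0919))) = 3.23 m/s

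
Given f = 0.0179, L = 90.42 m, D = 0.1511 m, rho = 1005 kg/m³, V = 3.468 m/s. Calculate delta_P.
Formula: \Delta P = f \frac{L}{D} \frac{\rho V^2}{2}
delta_P = 0.0179·(90.42/0.1511)·0.5·1005·3.468²/1000 = 64.74 kPa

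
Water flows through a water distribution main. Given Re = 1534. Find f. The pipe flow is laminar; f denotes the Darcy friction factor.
Formula: f = \frac{64}{Re}
f = 64/1534 = 0.04172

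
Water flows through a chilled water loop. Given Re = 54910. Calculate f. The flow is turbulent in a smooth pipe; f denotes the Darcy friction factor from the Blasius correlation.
Formula: f = \frac{0.316}{Re^{0.25}}
f = 0.316/54910^0.25 = 0.02064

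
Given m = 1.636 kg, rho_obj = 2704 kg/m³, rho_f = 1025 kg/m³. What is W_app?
Formula: W_{app} = mg\left(1 - \frac{\rho_f}{\rho_{obj}}\right)
W_app = 1.636·9.81·(1 − 1025/2704) = 9.965 N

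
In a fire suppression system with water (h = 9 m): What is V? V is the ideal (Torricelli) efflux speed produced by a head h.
Formula: V = \sqrt{2 g h}
V = √(2·9.81·9) = 13.29 m/s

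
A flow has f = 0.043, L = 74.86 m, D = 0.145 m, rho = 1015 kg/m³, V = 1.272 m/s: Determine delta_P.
Formula: \Delta P = f \frac{L}{D} \frac{\rho V^2}{2}
delta_P = 0.043·(74.86/0.145)·0.5·1015·1.272²/1000 = 18.23 kPa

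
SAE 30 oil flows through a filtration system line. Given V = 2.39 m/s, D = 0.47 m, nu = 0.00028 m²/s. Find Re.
Formula: Re = \frac{V D}{\nu}
Re = 2.39·0.47/0.00028 = 4012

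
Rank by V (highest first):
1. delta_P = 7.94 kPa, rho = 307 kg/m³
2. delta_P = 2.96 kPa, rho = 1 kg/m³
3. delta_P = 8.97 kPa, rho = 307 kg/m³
Case 1: V = 7.192 m/s
Case 2: V = 76.94 m/s
Case 3: V = 7.644 m/s
Ranking (highest first): 2, 3, 1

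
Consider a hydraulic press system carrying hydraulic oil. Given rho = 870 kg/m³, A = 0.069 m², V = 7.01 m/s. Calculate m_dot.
Formula: \dot{m} = \rho A V
m_dot = 870·0.069·7.01 = 420.8 kg/s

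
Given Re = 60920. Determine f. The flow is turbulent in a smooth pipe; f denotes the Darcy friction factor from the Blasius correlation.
Formula: f = \frac{0.316}{Re^{0.25}}
f = 0.316/60920^0.25 = 0.02011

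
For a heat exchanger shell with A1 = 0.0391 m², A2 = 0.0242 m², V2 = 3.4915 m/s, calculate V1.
Formula: V_2 = \frac{A_1 V_1}{A_2}
Substituting knowns: 3.4915 = 0.0391·V1/0.0242
Solving for V1: V1 = 3.4915·0.0242/0.0391 = 2.161 m/s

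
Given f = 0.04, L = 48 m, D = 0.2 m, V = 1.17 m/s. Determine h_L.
Formula: h_L = f \frac{L}{D} \frac{V^2}{2g}
h_L = 0.04·(48/0.2)·1.17²/(2·9.81) = 0.6698 m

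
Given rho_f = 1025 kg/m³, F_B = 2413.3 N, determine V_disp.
Formula: F_B = \rho_f g V_{disp}
Substituting knowns: 2413.3 = 1025·9.81·V_disp
Solving for V_disp: V_disp = 2413.3/(1025·9.81) = 0.24 m³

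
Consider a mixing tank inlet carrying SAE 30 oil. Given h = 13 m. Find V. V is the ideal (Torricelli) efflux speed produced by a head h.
Formula: V = \sqrt{2 g h}
V = √(2·9.81·13) = 15.97 m/s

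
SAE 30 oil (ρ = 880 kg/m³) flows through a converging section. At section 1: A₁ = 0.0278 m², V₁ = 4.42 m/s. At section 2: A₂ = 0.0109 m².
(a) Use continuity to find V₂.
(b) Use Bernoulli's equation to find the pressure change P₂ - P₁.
(a) Continuity: A₁V₁=A₂V₂ -> V₂=A₁V₁/A₂=0.0278*4.42/0.0109=11.27 m/s
(b) Bernoulli: P₂-P₁=0.5*rho*(V₁^2-V₂^2)/1000=0.5*880*(4.42^2-11.27^2)/1000=-47.29 kPa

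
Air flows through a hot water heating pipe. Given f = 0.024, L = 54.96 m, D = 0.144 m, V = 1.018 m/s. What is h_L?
Formula: h_L = f \frac{L}{D} \frac{V^2}{2g}
h_L = 0.024·(54.96/0.144)·1.018²/(2·9.81) = 0.4838 m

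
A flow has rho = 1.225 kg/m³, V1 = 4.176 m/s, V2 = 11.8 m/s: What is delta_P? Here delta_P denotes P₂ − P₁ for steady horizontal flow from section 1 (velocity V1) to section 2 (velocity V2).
Formula: \Delta P = \frac{1}{2} \rho (V_1^2 - V_2^2)
delta_P = 0.5·1.225·(4.176² − 11.8²)/1000 = -0.0746 kPa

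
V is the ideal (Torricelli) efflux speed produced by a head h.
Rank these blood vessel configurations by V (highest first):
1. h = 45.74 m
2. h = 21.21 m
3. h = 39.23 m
Case 1: V = 29.96 m/s
Case 2: V = 20.4 m/s
Case 3: V = 27.74 m/s
Ranking (highest first): 1, 3, 2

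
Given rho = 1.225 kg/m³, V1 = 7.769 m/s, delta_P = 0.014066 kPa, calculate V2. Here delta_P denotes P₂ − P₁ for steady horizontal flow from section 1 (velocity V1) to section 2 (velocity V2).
Formula: \Delta P = \frac{1}{2} \rho (V_1^2 - V_2^2)
Substituting knowns: 0.014066 = 0.5·1.225·(7.769² − V2²)/1000
Solving for V2: V2 = √(7.769² − 2·(0.014066·1000)/1.225) = 6.115 m/s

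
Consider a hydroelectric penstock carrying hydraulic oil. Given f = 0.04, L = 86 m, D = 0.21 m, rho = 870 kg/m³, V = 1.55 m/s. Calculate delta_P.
Formula: \Delta P = f \frac{L}{D} \frac{\rho V^2}{2}
delta_P = 0.04·(86/0.21)·0.5·870·1.55²/1000 = 17.12 kPa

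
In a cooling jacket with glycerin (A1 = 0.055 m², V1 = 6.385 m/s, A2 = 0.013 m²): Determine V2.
Formula: V_2 = \frac{A_1 V_1}{A_2}
V2 = 0.055·6.385/0.013 = 27.01 m/s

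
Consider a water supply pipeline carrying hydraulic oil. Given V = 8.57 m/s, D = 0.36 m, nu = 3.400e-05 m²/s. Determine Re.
Formula: Re = \frac{V D}{\nu}
Re = 8.57·0.36/3.400e-05 = 90741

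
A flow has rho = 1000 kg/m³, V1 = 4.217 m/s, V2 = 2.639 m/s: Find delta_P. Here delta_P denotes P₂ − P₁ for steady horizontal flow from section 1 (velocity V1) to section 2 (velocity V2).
Formula: \Delta P = \frac{1}{2} \rho (V_1^2 - V_2^2)
delta_P = 0.5·1000·(4.217² − 2.639²)/1000 = 5.409 kPa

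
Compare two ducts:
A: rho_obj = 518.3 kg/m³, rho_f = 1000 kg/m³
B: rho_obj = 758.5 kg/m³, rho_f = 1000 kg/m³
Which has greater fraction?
fraction(A) = 0.5183, fraction(B) = 0.7585. Answer: B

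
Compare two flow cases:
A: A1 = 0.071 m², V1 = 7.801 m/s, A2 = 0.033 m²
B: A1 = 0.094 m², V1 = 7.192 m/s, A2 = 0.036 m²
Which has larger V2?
V2(A) = 16.78 m/s, V2(B) = 18.78 m/s. Answer: B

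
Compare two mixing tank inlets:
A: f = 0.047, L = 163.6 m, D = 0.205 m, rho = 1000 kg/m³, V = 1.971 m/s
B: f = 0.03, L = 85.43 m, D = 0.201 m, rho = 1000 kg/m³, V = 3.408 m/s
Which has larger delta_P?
delta_P(A) = 72.86 kPa, delta_P(B) = 74.05 kPa. Answer: B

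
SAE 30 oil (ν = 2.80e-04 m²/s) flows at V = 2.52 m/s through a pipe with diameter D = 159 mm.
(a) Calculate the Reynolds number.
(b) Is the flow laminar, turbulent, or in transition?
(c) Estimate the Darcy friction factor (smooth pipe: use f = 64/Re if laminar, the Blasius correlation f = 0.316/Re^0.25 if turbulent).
(a) Re = V·D/ν = 2.52·0.159/2.80e-04 = 1431
(b) Flow regime: laminar (Re < 2300)
(c) Friction factor: f = 64/Re = 64/1431 = 0.04472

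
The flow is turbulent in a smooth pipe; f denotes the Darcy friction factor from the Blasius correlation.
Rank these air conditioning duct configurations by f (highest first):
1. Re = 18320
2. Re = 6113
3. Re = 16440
Case 1: f = 0.02716
Case 2: f = 0.03574
Case 3: f = 0.02791
Ranking (highest first): 2, 3, 1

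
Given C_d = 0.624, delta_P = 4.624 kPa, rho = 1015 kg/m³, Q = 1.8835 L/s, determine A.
Formula: Q = C_d A \sqrt{\frac{2 \Delta P}{\rho}}
Substituting knowns: 1.8835 = 0.624·A·√(2·(4.624·1000)/1015)·1000
Solving for A: A = (1.8835/1000)/(0.624·√(2·(4.624·1000)/1015)) = 0.001 m²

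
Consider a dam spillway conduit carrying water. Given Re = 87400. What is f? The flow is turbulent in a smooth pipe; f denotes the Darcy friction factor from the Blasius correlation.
Formula: f = \frac{0.316}{Re^{0.25}}
f = 0.316/87400^0.25 = 0.01838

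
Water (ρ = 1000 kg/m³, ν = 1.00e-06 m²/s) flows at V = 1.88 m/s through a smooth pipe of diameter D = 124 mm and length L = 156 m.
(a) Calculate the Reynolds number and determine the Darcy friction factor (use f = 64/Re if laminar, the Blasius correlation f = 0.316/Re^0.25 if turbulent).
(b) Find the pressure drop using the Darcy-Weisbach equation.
(a) Re = V·D/ν = 1.88·0.124/1.00e-06 = 233120 → turbulent (Re > 4000); f = 0.316/Re^0.25 = 0.316/233120^0.25 = 0.014381 (Blasius is strictly valid for Re ≲ 1e5; used here as the smooth-pipe estimate the problem specifies)
(b) Darcy-Weisbach: ΔP = f·(L/D)·½ρV²/1000 = 0.014381·(156/0.124)·½·1000·1.88²/1000 = 31.97 kPa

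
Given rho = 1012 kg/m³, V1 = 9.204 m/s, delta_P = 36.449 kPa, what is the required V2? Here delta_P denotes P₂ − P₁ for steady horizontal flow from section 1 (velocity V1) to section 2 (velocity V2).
Formula: \Delta P = \frac{1}{2} \rho (V_1^2 - V_2^2)
Substituting knowns: 36.449 = 0.5·1012·(9.204² − V2²)/1000
Solving for V2: V2 = √(9.204² − 2·(36.449·1000)/1012) = 3.561 m/s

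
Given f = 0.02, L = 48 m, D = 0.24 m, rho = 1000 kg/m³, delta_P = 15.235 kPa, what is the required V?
Formula: \Delta P = f \frac{L}{D} \frac{\rho V^2}{2}
Substituting knowns: 15.235 = 0.02·(48/0.24)·0.5·1000·V²/1000
Solving for V: V = √((15.235·1000)/(0.02·(48/0.24)·0.5·1000)) = 2.76 m/s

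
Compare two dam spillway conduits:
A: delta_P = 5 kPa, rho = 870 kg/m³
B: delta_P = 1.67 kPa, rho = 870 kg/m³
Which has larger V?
V(A) = 3.39 m/s, V(B) = 1.959 m/s. Answer: A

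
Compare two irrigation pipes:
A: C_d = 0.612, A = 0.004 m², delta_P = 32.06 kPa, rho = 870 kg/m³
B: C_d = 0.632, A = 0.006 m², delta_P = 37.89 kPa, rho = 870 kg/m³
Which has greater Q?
Q(A) = 21.02 L/s, Q(B) = 35.39 L/s. Answer: B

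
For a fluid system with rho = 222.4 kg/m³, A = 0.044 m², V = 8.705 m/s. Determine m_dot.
Formula: \dot{m} = \rho A V
m_dot = 222.4·0.044·8.705 = 85.18 kg/s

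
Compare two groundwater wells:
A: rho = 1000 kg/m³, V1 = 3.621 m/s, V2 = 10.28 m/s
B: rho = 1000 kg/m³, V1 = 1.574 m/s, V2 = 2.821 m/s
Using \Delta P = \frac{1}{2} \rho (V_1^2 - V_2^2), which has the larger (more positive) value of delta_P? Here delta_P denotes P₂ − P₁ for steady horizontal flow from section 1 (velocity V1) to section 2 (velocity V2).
delta_P(A) = -46.28 kPa, delta_P(B) = -2.74 kPa. Answer: B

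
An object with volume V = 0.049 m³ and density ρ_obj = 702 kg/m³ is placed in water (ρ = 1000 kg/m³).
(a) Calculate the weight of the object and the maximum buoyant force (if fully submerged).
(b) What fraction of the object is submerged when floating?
(a) W=rho_obj*g*V=702*9.81*0.049=337.4 N; F_B(max)=rho*g*V=1000*9.81*0.049=480.7 N
(b) Floating fraction=rho_obj/rho=702/1000=0.702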